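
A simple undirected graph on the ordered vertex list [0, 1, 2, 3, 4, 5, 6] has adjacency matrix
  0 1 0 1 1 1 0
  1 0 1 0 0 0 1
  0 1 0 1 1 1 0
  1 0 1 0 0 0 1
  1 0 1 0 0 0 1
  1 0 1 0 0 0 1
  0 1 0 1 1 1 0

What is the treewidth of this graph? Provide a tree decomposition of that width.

Each bag holds 4 vertices, so the decomposition has width 3, which upper-bounds the treewidth. For the lower bound: the 4 vertex sets {5,6}, {2,3}, {0}, {4} are disjoint, each induces a connected subgraph, and every pair is joined by at least one edge of G. Contracting each set to a single vertex therefore yields K_{4} as a minor, and since treewidth is minor-monotone, tw(G) ≥ tw(K_{4}) = 3. Hence tw(G) = 3 exactly.

Treewidth 3.
One such decomposition:
Bags: B1 = {0, 2, 5, 6}  B2 = {0, 2, 3, 6}  B3 = {0, 2, 4, 6}  B4 = {0, 1, 2, 6}
Tree: B1–B2, B2–B3, B3–B4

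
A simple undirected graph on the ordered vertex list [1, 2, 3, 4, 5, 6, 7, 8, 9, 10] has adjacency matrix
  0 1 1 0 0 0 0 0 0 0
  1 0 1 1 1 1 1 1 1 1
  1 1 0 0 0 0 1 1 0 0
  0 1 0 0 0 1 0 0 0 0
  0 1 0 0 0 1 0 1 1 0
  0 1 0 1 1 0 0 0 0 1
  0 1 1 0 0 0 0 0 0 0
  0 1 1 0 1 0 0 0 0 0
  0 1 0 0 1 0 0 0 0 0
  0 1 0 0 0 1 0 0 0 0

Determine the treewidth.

A width-2 tree decomposition is:
Bags: B1 = {2, 5, 8}  B2 = {2, 5, 9}  B3 = {2, 3, 8}  B4 = {2, 5, 6}  B5 = {2, 4, 6}  B6 = {1, 2, 3}  B7 = {2, 6, 10}  B8 = {2, 3, 7}
Tree: B1–B2, B1–B3, B2–B4, B4–B5, B3–B6, B4–B7, B6–B8
The largest bag has 3 vertices, giving width 2; this decomposition certifies tw(G) ≤ 2. On the other hand G contains the 3-clique {2, 3, 8}. A clique must lie in a single bag of any decomposition, so no decomposition can have width below 2. Therefore the treewidth is 2.

2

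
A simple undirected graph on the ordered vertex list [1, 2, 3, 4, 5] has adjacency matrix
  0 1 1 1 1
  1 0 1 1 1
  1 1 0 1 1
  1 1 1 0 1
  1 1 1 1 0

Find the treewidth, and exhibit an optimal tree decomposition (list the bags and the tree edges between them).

Treewidth 4.
Bags: B1 = {1, 2, 3, 4, 5}
Tree: (single bag)

A single bag containing all 5 vertices is trivially a valid decomposition of width 4. For the lower bound, the 5 vertices {1, 2, 3, 4, 5} are pairwise adjacent, and any tree decomposition puts a clique entirely inside one bag — forcing width ≥ 4. Therefore the treewidth is 4.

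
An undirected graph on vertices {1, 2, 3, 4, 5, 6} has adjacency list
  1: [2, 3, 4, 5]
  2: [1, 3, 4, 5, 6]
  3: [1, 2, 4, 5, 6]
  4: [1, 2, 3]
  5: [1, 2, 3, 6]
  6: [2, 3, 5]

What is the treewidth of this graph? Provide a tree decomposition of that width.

Treewidth 3.
One optimal decomposition is:
Bags: B1 = {1, 2, 3, 4}  B2 = {1, 2, 3, 5}  B3 = {2, 3, 5, 6}
Tree: B1–B2, B2–B3

The largest bag has 4 vertices, giving width 3; this decomposition certifies tw(G) ≤ 3. Conversely, {1, 2, 3, 4} is a clique of size 4, and the vertices of any clique must share a bag in every tree decomposition; so some bag has ≥ 4 vertices and tw(G) ≥ 3. Combining the bounds, tw(G) = 3.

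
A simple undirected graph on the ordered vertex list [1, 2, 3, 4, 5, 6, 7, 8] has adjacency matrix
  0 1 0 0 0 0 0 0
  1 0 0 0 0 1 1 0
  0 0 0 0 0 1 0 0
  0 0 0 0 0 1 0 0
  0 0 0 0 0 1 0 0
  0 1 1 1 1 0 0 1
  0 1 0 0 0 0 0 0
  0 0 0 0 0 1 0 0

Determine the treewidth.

A width-1 tree decomposition is:
Bags: B1 = {2, 6}  B2 = {5, 6}  B3 = {1, 2}  B4 = {3, 6}  B5 = {4, 6}  B6 = {6, 8}  B7 = {2, 7}
Tree: B1–B2, B1–B3, B2–B4, B4–B5, B5–B6, B3–B7
Each bag holds 2 vertices, so the decomposition has width 1, which upper-bounds the treewidth. G has an edge, so its treewidth is at least 1. Hence tw(G) = 1 exactly.

1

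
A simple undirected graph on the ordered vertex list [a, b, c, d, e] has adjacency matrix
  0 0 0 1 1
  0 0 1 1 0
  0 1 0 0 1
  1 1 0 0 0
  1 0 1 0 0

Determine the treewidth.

2

A width-2 tree decomposition is:
Bags: B1 = {b, c, e}  B2 = {a, b, e}  B3 = {a, b, d}
Tree: B1–B2, B2–B3
The largest bag has 3 vertices, giving width 2; this decomposition certifies tw(G) ≤ 2. Since b–c–e–a–d–b is a cycle in G, G is not acyclic. Forests are exactly the graphs of treewidth ≤ 1, so tw(G) ≥ 2. Combining the bounds, tw(G) = 2.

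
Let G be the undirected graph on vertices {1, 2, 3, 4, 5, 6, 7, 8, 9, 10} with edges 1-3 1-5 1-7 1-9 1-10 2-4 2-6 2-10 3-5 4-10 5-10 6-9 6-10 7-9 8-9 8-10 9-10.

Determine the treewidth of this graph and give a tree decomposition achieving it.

Treewidth 2.
Bags: B1 = {1, 9, 10}  B2 = {6, 9, 10}  B3 = {8, 9, 10}  B4 = {2, 6, 10}  B5 = {1, 7, 9}  B6 = {1, 5, 10}  B7 = {1, 3, 5}  B8 = {2, 4, 10}
Tree: B1–B2, B2–B3, B2–B4, B1–B5, B1–B6, B6–B7, B4–B8

The largest bag has 3 vertices, giving width 2; this decomposition certifies tw(G) ≤ 2. Conversely, {8, 9, 10} is a clique of size 3, and the vertices of any clique must share a bag in every tree decomposition; so some bag has ≥ 3 vertices and tw(G) ≥ 2. Therefore the treewidth is 2.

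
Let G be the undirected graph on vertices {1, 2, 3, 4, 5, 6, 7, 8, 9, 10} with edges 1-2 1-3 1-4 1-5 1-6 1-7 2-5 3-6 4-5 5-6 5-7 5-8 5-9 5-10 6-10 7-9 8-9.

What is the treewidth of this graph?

2

A width-2 tree decomposition is:
Bags: B1 = {1, 5, 7}  B2 = {1, 4, 5}  B3 = {1, 5, 6}  B4 = {5, 7, 9}  B5 = {1, 3, 6}  B6 = {1, 2, 5}  B7 = {5, 8, 9}  B8 = {5, 6, 10}
Tree: B1–B2, B2–B3, B1–B4, B3–B5, B3–B6, B4–B7, B3–B8
Every bag has size at most 3, so the width is 3 − 1 = 2 and tw(G) ≤ 2. For the lower bound, the 3 vertices {1, 3, 6} are pairwise adjacent, and any tree decomposition puts a clique entirely inside one bag — forcing width ≥ 2. Combining the bounds, tw(G) = 2.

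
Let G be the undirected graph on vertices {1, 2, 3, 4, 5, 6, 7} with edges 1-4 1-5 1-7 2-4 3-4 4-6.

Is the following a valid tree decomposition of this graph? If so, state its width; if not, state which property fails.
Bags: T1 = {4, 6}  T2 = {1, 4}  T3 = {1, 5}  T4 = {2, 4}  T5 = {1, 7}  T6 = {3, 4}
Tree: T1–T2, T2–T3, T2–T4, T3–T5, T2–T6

Checking the three conditions: (i) the bags cover all of {1, 2, 3, 4, 5, 6, 7}; (ii) for each edge, some bag contains both endpoints; (iii) the bags containing any fixed vertex form a subtree. All hold, so the decomposition is valid with width 2 − 1 = 1.

Yes; width 1.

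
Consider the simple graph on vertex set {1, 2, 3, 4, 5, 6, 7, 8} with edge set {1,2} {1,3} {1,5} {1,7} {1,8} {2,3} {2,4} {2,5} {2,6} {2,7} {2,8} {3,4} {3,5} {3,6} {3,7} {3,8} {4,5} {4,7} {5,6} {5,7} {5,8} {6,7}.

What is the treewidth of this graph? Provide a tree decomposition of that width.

Every bag has size at most 5, so the width is 5 − 1 = 4 and tw(G) ≤ 4. For the lower bound, the 5 vertices {1, 2, 3, 5, 8} are pairwise adjacent, and any tree decomposition puts a clique entirely inside one bag — forcing width ≥ 4. Combining the bounds, tw(G) = 4.

Treewidth 4.
Bags: B1 = {2, 3, 4, 5, 7}  B2 = {1, 2, 3, 5, 7}  B3 = {2, 3, 5, 6, 7}  B4 = {1, 2, 3, 5, 8}
Tree: B1–B2, B1–B3, B2–B4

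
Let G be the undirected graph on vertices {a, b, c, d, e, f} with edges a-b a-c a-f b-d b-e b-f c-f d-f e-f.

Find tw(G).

2

A width-2 tree decomposition is:
Bags: B1 = {a, c, f}  B2 = {a, b, f}  B3 = {b, d, f}  B4 = {b, e, f}
Tree: B1–B2, B2–B3, B3–B4
Each bag holds 3 vertices, so the decomposition has width 2, which upper-bounds the treewidth. Conversely, {a, c, f} is a clique of size 3, and the vertices of any clique must share a bag in every tree decomposition; so some bag has ≥ 3 vertices and tw(G) ≥ 2. The upper and lower bounds meet at 2, so that is the treewidth.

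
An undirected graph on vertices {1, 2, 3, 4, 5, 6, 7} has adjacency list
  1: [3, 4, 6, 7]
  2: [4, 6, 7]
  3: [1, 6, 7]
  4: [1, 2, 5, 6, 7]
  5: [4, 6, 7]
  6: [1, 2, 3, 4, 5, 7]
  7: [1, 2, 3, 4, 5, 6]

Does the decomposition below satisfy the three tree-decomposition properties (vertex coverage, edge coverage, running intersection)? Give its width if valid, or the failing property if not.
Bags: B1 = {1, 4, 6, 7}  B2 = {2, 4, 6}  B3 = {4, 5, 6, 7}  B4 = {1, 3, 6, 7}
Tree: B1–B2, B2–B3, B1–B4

A tree decomposition must satisfy three properties: every vertex lies in some bag; for every edge, both endpoints lie together in some bag; and for every vertex, the bags containing it form a connected subtree. Here edge (7,2) lies in no bag, so the decomposition is invalid.

No — edge (7,2) lies in no bag.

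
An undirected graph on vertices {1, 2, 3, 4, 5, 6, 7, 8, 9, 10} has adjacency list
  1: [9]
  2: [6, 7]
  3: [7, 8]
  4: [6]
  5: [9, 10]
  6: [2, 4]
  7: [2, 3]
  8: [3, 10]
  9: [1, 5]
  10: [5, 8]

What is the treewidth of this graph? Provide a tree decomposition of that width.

Treewidth 1.
One optimal decomposition is:
Bags: B1 = {1, 9}  B2 = {5, 9}  B3 = {5, 10}  B4 = {8, 10}  B5 = {3, 8}  B6 = {3, 7}  B7 = {2, 7}  B8 = {2, 6}  B9 = {4, 6}
Tree: B1–B2, B2–B3, B3–B4, B4–B5, B5–B6, B6–B7, B7–B8, B8–B9

The largest bag has 2 vertices, giving width 1; this decomposition certifies tw(G) ≤ 1. Since G has at least one edge (e.g. 1–9), it is not an edgeless graph, so tw(G) ≥ 1. The upper and lower bounds meet at 1, so that is the treewidth.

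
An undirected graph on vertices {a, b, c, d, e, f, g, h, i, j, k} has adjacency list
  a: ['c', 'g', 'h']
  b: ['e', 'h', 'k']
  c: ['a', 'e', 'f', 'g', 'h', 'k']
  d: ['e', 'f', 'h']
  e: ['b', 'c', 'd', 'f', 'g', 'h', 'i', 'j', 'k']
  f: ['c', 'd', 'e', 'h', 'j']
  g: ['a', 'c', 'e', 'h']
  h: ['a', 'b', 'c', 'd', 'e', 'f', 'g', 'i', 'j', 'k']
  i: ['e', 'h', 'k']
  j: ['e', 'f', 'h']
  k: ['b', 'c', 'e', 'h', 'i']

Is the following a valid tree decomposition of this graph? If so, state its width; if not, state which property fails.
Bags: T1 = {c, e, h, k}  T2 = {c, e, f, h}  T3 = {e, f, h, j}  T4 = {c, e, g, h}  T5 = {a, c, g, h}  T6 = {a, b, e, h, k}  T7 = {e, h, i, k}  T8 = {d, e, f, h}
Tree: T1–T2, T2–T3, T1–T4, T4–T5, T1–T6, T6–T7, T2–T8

A tree decomposition must satisfy three properties: every vertex lies in some bag; for every edge, both endpoints lie together in some bag; and for every vertex, the bags containing it form a connected subtree. Here bags containing vertex a are not connected in the tree, so the decomposition is invalid.

No — bags containing vertex a are not connected in the tree.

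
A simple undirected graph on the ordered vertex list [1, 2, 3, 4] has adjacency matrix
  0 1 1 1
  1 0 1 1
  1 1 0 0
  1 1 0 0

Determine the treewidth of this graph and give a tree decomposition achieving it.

Treewidth 2.
One optimal decomposition is:
Bags: B1 = {1, 2, 4}  B2 = {1, 2, 3}
Tree: B1–B2

The largest bag has 3 vertices, giving width 2; this decomposition certifies tw(G) ≤ 2. For the lower bound, the 3 vertices {1, 2, 3} are pairwise adjacent, and any tree decomposition puts a clique entirely inside one bag — forcing width ≥ 2. The upper and lower bounds meet at 2, so that is the treewidth.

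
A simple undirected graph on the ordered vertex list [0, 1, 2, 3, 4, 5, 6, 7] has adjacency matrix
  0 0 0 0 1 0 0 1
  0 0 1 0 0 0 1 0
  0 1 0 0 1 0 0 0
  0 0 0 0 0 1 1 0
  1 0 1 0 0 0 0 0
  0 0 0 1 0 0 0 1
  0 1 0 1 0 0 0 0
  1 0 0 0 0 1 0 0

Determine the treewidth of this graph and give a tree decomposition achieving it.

The largest bag has 3 vertices, giving width 2; this decomposition certifies tw(G) ≤ 2. For the lower bound, G contains the cycle 3–6–1–2–4–0–7–5–3, so G is not a forest; only forests have treewidth ≤ 1, hence tw(G) ≥ 2. Combining the bounds, tw(G) = 2.

Treewidth 2.
One such decomposition:
Bags: B1 = {1, 3, 6}  B2 = {1, 2, 3}  B3 = {2, 3, 4}  B4 = {0, 3, 4}  B5 = {0, 3, 7}  B6 = {3, 5, 7}
Tree: B1–B2, B2–B3, B3–B4, B4–B5, B5–B6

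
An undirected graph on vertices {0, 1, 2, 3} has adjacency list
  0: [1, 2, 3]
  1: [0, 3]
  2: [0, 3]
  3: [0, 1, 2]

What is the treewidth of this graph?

A width-2 tree decomposition is:
Bags: B1 = {0, 2, 3}  B2 = {0, 1, 3}
Tree: B1–B2
Each bag holds 3 vertices, so the decomposition has width 2, which upper-bounds the treewidth. Conversely, {0, 1, 3} is a clique of size 3, and the vertices of any clique must share a bag in every tree decomposition; so some bag has ≥ 3 vertices and tw(G) ≥ 2. Therefore the treewidth is 2.

2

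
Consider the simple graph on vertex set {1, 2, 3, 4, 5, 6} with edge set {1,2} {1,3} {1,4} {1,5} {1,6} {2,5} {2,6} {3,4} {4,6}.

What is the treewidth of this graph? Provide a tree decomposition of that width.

Every bag has size at most 3, so the width is 3 − 1 = 2 and tw(G) ≤ 2. On the other hand G contains the 3-clique {1, 2, 5}. A clique must lie in a single bag of any decomposition, so no decomposition can have width below 2. Therefore the treewidth is 2.

Treewidth 2.
One such decomposition:
Bags: B1 = {1, 3, 4}  B2 = {1, 4, 6}  B3 = {1, 2, 6}  B4 = {1, 2, 5}
Tree: B1–B2, B2–B3, B3–B4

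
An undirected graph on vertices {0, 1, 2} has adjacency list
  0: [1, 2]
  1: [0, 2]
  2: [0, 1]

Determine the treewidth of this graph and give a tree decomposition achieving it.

With just one bag of size 3, the width is 3 − 1 = 2, so tw(G) ≤ 2. Conversely, {0, 1, 2} is a clique of size 3, and the vertices of any clique must share a bag in every tree decomposition; so some bag has ≥ 3 vertices and tw(G) ≥ 2. Combining the bounds, tw(G) = 2.

Treewidth 2.
Bags: B1 = {0, 1, 2}
Tree: (single bag)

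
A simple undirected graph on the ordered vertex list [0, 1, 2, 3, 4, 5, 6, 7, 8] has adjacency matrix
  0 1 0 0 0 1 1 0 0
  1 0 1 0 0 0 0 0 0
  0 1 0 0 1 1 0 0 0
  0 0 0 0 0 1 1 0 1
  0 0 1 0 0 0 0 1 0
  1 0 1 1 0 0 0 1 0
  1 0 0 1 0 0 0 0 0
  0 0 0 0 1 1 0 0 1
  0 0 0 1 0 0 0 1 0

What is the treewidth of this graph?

A width-3 tree decomposition is:
Bags: B1 = {1, 2, 4, 7}  B2 = {1, 2, 5, 7}  B3 = {0, 1, 5, 7}  B4 = {0, 5, 7, 8}  B5 = {0, 3, 5, 8}  B6 = {0, 3, 6, 8}
Tree: B1–B2, B2–B3, B3–B4, B4–B5, B5–B6
The largest bag has 4 vertices, giving width 3; this decomposition certifies tw(G) ≤ 3. For the lower bound: the 4 vertex sets {1,2,4}, {7}, {5}, {0,3,6,8} are disjoint, each induces a connected subgraph, and every pair is joined by at least one edge of G. Contracting each set to a single vertex therefore yields K_{4} as a minor, and since treewidth is minor-monotone, tw(G) ≥ tw(K_{4}) = 3. Therefore the treewidth is 3.

3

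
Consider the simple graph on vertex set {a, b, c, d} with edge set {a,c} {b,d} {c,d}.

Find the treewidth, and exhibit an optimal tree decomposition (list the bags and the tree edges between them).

The largest bag has 2 vertices, giving width 1; this decomposition certifies tw(G) ≤ 1. Since G has at least one edge (e.g. c–d), it is not an edgeless graph, so tw(G) ≥ 1. The upper and lower bounds meet at 1, so that is the treewidth.

Treewidth 1.
One such decomposition:
Bags: B1 = {c, d}  B2 = {a, c}  B3 = {b, d}
Tree: B1–B2, B1–B3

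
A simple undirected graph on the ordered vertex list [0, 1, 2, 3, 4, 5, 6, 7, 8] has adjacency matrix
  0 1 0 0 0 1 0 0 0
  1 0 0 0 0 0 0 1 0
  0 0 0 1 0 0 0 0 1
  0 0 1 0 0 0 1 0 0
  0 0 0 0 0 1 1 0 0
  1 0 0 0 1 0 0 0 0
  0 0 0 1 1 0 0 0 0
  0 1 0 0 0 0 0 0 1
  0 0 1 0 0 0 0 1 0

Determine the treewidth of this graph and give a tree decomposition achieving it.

Treewidth 2.
One such decomposition:
Bags: B1 = {2, 3, 8}  B2 = {3, 7, 8}  B3 = {1, 3, 7}  B4 = {0, 1, 3}  B5 = {0, 3, 5}  B6 = {3, 4, 5}  B7 = {3, 4, 6}
Tree: B1–B2, B2–B3, B3–B4, B4–B5, B5–B6, B6–B7

Each bag holds 3 vertices, so the decomposition has width 2, which upper-bounds the treewidth. Since 3–2–8–7–1–0–5–4–6–3 is a cycle in G, G is not acyclic. Forests are exactly the graphs of treewidth ≤ 1, so tw(G) ≥ 2. Hence tw(G) = 2 exactly.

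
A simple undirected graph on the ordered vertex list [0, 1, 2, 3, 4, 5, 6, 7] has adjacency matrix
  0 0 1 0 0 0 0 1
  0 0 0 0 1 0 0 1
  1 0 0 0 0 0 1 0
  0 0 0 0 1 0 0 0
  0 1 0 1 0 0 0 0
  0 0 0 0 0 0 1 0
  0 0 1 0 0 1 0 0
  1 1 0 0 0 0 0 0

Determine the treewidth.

1

A width-1 tree decomposition is:
Bags: B1 = {3, 4}  B2 = {1, 4}  B3 = {1, 7}  B4 = {0, 7}  B5 = {0, 2}  B6 = {2, 6}  B7 = {5, 6}
Tree: B1–B2, B2–B3, B3–B4, B4–B5, B5–B6, B6–B7
Each bag holds 2 vertices, so the decomposition has width 1, which upper-bounds the treewidth. Any graph with an edge has treewidth ≥ 1, and G has the edge 3–4. Therefore the treewidth is 1.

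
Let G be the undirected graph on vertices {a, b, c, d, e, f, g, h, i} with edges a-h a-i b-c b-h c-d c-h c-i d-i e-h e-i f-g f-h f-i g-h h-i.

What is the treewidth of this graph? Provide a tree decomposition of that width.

Treewidth 2.
One optimal decomposition is:
Bags: B1 = {c, h, i}  B2 = {f, h, i}  B3 = {c, d, i}  B4 = {b, c, h}  B5 = {e, h, i}  B6 = {f, g, h}  B7 = {a, h, i}
Tree: B1–B2, B1–B3, B1–B4, B2–B5, B2–B6, B2–B7

The largest bag has 3 vertices, giving width 2; this decomposition certifies tw(G) ≤ 2. On the other hand G contains the 3-clique {c, d, i}. A clique must lie in a single bag of any decomposition, so no decomposition can have width below 2. Therefore the treewidth is 2.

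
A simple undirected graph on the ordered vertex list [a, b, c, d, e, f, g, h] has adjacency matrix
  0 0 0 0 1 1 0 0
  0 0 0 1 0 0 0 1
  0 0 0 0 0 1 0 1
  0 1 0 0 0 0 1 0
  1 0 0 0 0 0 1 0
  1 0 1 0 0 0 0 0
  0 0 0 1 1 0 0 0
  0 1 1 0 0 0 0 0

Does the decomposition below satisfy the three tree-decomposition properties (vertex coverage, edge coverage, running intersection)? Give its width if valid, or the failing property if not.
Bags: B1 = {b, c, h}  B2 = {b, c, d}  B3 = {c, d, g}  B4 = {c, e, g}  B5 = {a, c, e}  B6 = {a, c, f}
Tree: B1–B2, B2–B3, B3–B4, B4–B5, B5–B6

Checking the three conditions: (i) the bags cover all of {a, b, c, d, e, f, g, h}; (ii) for each edge, some bag contains both endpoints; (iii) the bags containing any fixed vertex form a subtree. All hold, so the decomposition is valid with width 3 − 1 = 2.

Yes; width 2.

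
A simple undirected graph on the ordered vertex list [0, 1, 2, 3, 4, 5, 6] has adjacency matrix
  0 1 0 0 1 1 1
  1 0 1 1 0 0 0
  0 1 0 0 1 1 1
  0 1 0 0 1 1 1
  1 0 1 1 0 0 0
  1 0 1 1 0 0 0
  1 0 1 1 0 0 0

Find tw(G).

A width-3 tree decomposition is:
Bags: B1 = {0, 2, 3, 5}  B2 = {0, 2, 3, 4}  B3 = {0, 2, 3, 6}  B4 = {0, 1, 2, 3}
Tree: B1–B2, B2–B3, B3–B4
Every bag has size at most 4, so the width is 4 − 1 = 3 and tw(G) ≤ 3. For the lower bound: the 4 vertex sets {3,5}, {0,4}, {2}, {6} are disjoint, each induces a connected subgraph, and every pair is joined by at least one edge of G. Contracting each set to a single vertex therefore yields K_{4} as a minor, and since treewidth is minor-monotone, tw(G) ≥ tw(K_{4}) = 3. Hence tw(G) = 3 exactly.

3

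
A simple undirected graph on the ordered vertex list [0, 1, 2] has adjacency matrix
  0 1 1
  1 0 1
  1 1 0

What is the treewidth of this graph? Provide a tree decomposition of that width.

Treewidth 2.
One such decomposition:
Bags: B1 = {0, 1, 2}
Tree: (single bag)

A single bag containing all 3 vertices is trivially a valid decomposition of width 2. For the lower bound, the 3 vertices {0, 1, 2} are pairwise adjacent, and any tree decomposition puts a clique entirely inside one bag — forcing width ≥ 2. Hence tw(G) = 2 exactly.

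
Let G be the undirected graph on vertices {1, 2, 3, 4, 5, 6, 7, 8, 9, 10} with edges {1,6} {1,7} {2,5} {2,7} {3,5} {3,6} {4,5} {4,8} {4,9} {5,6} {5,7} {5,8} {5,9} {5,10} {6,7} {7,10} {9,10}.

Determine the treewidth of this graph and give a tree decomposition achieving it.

Every bag has size at most 3, so the width is 3 − 1 = 2 and tw(G) ≤ 2. On the other hand G contains the 3-clique {1, 6, 7}. A clique must lie in a single bag of any decomposition, so no decomposition can have width below 2. Hence tw(G) = 2 exactly.

Treewidth 2.
One such decomposition:
Bags: B1 = {3, 5, 6}  B2 = {5, 6, 7}  B3 = {5, 7, 10}  B4 = {5, 9, 10}  B5 = {2, 5, 7}  B6 = {4, 5, 9}  B7 = {4, 5, 8}  B8 = {1, 6, 7}
Tree: B1–B2, B2–B3, B3–B4, B2–B5, B4–B6, B6–B7, B2–B8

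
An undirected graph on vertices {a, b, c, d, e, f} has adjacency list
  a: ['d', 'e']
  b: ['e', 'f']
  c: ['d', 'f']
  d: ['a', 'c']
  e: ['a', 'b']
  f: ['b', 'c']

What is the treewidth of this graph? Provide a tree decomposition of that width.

The largest bag has 3 vertices, giving width 2; this decomposition certifies tw(G) ≤ 2. For the lower bound, G contains the cycle b–e–a–d–c–f–b, so G is not a forest; only forests have treewidth ≤ 1, hence tw(G) ≥ 2. Combining the bounds, tw(G) = 2.

Treewidth 2.
One such decomposition:
Bags: B1 = {a, b, e}  B2 = {a, b, d}  B3 = {b, c, d}  B4 = {b, c, f}
Tree: B1–B2, B2–B3, B3–B4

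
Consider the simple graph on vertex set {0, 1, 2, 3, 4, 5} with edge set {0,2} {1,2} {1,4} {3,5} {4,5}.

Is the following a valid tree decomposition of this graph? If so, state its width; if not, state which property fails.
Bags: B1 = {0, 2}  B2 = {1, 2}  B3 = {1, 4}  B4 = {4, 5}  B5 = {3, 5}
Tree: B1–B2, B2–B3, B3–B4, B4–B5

Yes; width 1.

Checking the three conditions: (i) the bags cover all of {0, 1, 2, 3, 4, 5}; (ii) for each edge, some bag contains both endpoints; (iii) the bags containing any fixed vertex form a subtree. All hold, so the decomposition is valid with width 2 − 1 = 1.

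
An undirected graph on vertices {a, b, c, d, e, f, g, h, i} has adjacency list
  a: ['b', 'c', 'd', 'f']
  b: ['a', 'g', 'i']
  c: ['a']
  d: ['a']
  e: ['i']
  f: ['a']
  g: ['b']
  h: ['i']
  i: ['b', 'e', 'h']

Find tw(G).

A width-1 tree decomposition is:
Bags: B1 = {a, f}  B2 = {a, c}  B3 = {a, b}  B4 = {b, i}  B5 = {h, i}  B6 = {b, g}  B7 = {e, i}  B8 = {a, d}
Tree: B1–B2, B1–B3, B3–B4, B4–B5, B4–B6, B5–B7, B3–B8
Every bag has size at most 2, so the width is 2 − 1 = 1 and tw(G) ≤ 1. G has an edge, so its treewidth is at least 1. Combining the bounds, tw(G) = 1.

1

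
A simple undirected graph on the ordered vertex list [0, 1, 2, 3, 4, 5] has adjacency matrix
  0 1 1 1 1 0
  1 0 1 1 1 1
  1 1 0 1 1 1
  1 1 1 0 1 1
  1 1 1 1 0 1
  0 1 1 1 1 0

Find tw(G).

4

A width-4 tree decomposition is:
Bags: B1 = {1, 2, 3, 4, 5}  B2 = {0, 1, 2, 3, 4}
Tree: B1–B2
The largest bag has 5 vertices, giving width 4; this decomposition certifies tw(G) ≤ 4. For the lower bound, the 5 vertices {0, 1, 2, 3, 4} are pairwise adjacent, and any tree decomposition puts a clique entirely inside one bag — forcing width ≥ 4. Hence tw(G) = 4 exactly.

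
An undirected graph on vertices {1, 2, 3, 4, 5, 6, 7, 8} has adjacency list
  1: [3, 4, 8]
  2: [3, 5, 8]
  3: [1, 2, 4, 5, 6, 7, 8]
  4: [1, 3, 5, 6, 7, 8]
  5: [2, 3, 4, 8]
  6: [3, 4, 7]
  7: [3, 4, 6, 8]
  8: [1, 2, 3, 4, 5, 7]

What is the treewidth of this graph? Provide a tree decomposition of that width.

Treewidth 3.
Bags: B1 = {3, 4, 5, 8}  B2 = {2, 3, 5, 8}  B3 = {3, 4, 7, 8}  B4 = {3, 4, 6, 7}  B5 = {1, 3, 4, 8}
Tree: B1–B2, B1–B3, B3–B4, B3–B5

Every bag has size at most 4, so the width is 4 − 1 = 3 and tw(G) ≤ 3. On the other hand G contains the 4-clique {2, 3, 5, 8}. A clique must lie in a single bag of any decomposition, so no decomposition can have width below 3. The upper and lower bounds meet at 3, so that is the treewidth.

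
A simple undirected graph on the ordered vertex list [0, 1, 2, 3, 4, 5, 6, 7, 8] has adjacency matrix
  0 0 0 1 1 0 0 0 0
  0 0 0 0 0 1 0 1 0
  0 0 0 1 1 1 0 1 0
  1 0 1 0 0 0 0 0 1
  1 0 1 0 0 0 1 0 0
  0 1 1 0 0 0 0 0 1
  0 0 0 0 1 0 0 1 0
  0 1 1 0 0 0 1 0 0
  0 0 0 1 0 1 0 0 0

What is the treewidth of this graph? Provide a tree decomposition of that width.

Treewidth 3.
One optimal decomposition is:
Bags: B1 = {1, 5, 7, 8}  B2 = {2, 5, 7, 8}  B3 = {2, 3, 7, 8}  B4 = {2, 3, 6, 7}  B5 = {2, 3, 4, 6}  B6 = {0, 3, 4, 6}
Tree: B1–B2, B2–B3, B3–B4, B4–B5, B5–B6

Every bag has size at most 4, so the width is 4 − 1 = 3 and tw(G) ≤ 3. For the lower bound: the 4 vertex sets {1,5,8}, {7}, {2}, {0,3,4,6} are disjoint, each induces a connected subgraph, and every pair is joined by at least one edge of G. Contracting each set to a single vertex therefore yields K_{4} as a minor, and since treewidth is minor-monotone, tw(G) ≥ tw(K_{4}) = 3. Therefore the treewidth is 3.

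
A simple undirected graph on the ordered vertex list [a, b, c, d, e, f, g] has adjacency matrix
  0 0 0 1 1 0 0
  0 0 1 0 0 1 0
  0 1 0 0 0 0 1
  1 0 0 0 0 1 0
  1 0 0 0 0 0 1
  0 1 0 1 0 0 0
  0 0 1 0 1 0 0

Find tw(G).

2

A width-2 tree decomposition is:
Bags: B1 = {b, c, f}  B2 = {c, f, g}  B3 = {e, f, g}  B4 = {a, e, f}  B5 = {a, d, f}
Tree: B1–B2, B2–B3, B3–B4, B4–B5
Every bag has size at most 3, so the width is 3 − 1 = 2 and tw(G) ≤ 2. The edges f–b–c–g–e–a–d–f form a cycle, so G is not a tree and its treewidth is at least 2. Therefore the treewidth is 2.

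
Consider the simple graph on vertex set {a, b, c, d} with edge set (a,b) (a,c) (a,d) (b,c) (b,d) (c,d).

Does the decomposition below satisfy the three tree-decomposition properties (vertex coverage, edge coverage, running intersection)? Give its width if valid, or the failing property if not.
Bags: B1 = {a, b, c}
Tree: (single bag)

A tree decomposition must satisfy three properties: every vertex lies in some bag; for every edge, both endpoints lie together in some bag; and for every vertex, the bags containing it form a connected subtree. Here vertex d appears in no bag, so the decomposition is invalid.

No — vertex d appears in no bag.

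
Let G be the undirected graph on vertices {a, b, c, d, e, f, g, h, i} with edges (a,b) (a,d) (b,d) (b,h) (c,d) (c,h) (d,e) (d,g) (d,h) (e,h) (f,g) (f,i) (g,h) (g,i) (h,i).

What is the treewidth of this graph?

A width-2 tree decomposition is:
Bags: B1 = {d, g, h}  B2 = {b, d, h}  B3 = {g, h, i}  B4 = {d, e, h}  B5 = {f, g, i}  B6 = {c, d, h}  B7 = {a, b, d}
Tree: B1–B2, B1–B3, B2–B4, B3–B5, B2–B6, B2–B7
Each bag holds 3 vertices, so the decomposition has width 2, which upper-bounds the treewidth. Conversely, {d, g, h} is a clique of size 3, and the vertices of any clique must share a bag in every tree decomposition; so some bag has ≥ 3 vertices and tw(G) ≥ 2. Therefore the treewidth is 2.

2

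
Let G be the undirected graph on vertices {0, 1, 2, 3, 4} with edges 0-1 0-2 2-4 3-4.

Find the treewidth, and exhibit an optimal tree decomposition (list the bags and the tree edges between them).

Treewidth 1.
One such decomposition:
Bags: B1 = {0, 2}  B2 = {2, 4}  B3 = {0, 1}  B4 = {3, 4}
Tree: B1–B2, B1–B3, B2–B4

Each bag holds 2 vertices, so the decomposition has width 1, which upper-bounds the treewidth. Since G has at least one edge (e.g. 2–0), it is not an edgeless graph, so tw(G) ≥ 1. Hence tw(G) = 1 exactly.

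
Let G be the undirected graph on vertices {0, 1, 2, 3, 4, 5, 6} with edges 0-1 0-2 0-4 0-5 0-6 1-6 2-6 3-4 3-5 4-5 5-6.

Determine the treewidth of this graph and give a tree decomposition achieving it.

Each bag holds 3 vertices, so the decomposition has width 2, which upper-bounds the treewidth. Conversely, {0, 4, 5} is a clique of size 3, and the vertices of any clique must share a bag in every tree decomposition; so some bag has ≥ 3 vertices and tw(G) ≥ 2. The upper and lower bounds meet at 2, so that is the treewidth.

Treewidth 2.
One optimal decomposition is:
Bags: B1 = {3, 4, 5}  B2 = {0, 4, 5}  B3 = {0, 5, 6}  B4 = {0, 2, 6}  B5 = {0, 1, 6}
Tree: B1–B2, B2–B3, B3–B4, B3–B5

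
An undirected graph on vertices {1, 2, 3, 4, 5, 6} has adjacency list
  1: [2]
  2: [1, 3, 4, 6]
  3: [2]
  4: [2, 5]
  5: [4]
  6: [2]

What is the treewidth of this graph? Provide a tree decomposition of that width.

Treewidth 1.
One such decomposition:
Bags: B1 = {2, 6}  B2 = {2, 3}  B3 = {2, 4}  B4 = {4, 5}  B5 = {1, 2}
Tree: B1–B2, B2–B3, B3–B4, B3–B5

Each bag holds 2 vertices, so the decomposition has width 1, which upper-bounds the treewidth. Since G has at least one edge (e.g. 2–6), it is not an edgeless graph, so tw(G) ≥ 1. Combining the bounds, tw(G) = 1.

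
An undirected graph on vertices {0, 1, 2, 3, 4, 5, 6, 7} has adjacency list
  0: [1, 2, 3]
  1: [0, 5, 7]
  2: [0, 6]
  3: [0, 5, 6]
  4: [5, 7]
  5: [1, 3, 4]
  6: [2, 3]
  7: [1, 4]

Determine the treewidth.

A width-2 tree decomposition is:
Bags: B1 = {2, 3, 6}  B2 = {0, 2, 3}  B3 = {0, 3, 5}  B4 = {0, 1, 5}  B5 = {1, 4, 5}  B6 = {1, 4, 7}
Tree: B1–B2, B2–B3, B3–B4, B4–B5, B5–B6
The largest bag has 3 vertices, giving width 2; this decomposition certifies tw(G) ≤ 2. The edges 6–2–0–3–6 form a cycle, so G is not a tree and its treewidth is at least 2. Hence tw(G) = 2 exactly.

2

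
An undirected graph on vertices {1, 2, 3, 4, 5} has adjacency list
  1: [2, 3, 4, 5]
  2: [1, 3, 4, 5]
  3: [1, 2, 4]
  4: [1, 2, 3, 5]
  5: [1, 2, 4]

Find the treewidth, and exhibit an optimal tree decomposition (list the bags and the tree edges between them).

Every bag has size at most 4, so the width is 4 − 1 = 3 and tw(G) ≤ 3. On the other hand G contains the 4-clique {1, 2, 3, 4}. A clique must lie in a single bag of any decomposition, so no decomposition can have width below 3. Therefore the treewidth is 3.

Treewidth 3.
One such decomposition:
Bags: B1 = {1, 2, 3, 4}  B2 = {1, 2, 4, 5}
Tree: B1–B2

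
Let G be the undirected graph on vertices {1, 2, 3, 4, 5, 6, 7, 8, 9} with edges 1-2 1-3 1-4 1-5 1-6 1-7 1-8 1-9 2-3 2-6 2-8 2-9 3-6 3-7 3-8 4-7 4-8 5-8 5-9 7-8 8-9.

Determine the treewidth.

A width-3 tree decomposition is:
Bags: B1 = {1, 2, 3, 8}  B2 = {1, 2, 3, 6}  B3 = {1, 2, 8, 9}  B4 = {1, 5, 8, 9}  B5 = {1, 3, 7, 8}  B6 = {1, 4, 7, 8}
Tree: B1–B2, B1–B3, B3–B4, B1–B5, B5–B6
Each bag holds 4 vertices, so the decomposition has width 3, which upper-bounds the treewidth. For the lower bound, the 4 vertices {1, 2, 8, 9} are pairwise adjacent, and any tree decomposition puts a clique entirely inside one bag — forcing width ≥ 3. Hence tw(G) = 3 exactly.

3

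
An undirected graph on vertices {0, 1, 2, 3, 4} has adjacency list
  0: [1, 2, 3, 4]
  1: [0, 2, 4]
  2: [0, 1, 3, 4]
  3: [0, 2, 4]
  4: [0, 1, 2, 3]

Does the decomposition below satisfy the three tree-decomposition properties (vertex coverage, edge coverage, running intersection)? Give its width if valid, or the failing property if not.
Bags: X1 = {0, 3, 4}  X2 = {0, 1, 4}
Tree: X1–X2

A tree decomposition must satisfy three properties: every vertex lies in some bag; for every edge, both endpoints lie together in some bag; and for every vertex, the bags containing it form a connected subtree. Here vertex 2 appears in no bag, so the decomposition is invalid.

No — vertex 2 appears in no bag.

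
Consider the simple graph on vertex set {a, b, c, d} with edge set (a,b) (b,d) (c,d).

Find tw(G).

1

A width-1 tree decomposition is:
Bags: B1 = {c, d}  B2 = {b, d}  B3 = {a, b}
Tree: B1–B2, B2–B3
The largest bag has 2 vertices, giving width 1; this decomposition certifies tw(G) ≤ 1. G has an edge, so its treewidth is at least 1. Therefore the treewidth is 1.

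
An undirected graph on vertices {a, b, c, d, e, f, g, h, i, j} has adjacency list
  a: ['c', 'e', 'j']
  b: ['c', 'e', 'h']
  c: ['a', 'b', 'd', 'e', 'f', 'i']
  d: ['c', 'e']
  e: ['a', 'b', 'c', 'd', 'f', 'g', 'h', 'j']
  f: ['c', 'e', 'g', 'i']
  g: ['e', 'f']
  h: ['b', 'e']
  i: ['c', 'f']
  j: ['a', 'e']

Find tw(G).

2

A width-2 tree decomposition is:
Bags: B1 = {a, c, e}  B2 = {b, c, e}  B3 = {a, e, j}  B4 = {c, e, f}  B5 = {c, d, e}  B6 = {c, f, i}  B7 = {b, e, h}  B8 = {e, f, g}
Tree: B1–B2, B1–B3, B1–B4, B4–B5, B4–B6, B2–B7, B4–B8
Every bag has size at most 3, so the width is 3 − 1 = 2 and tw(G) ≤ 2. Conversely, {e, f, g} is a clique of size 3, and the vertices of any clique must share a bag in every tree decomposition; so some bag has ≥ 3 vertices and tw(G) ≥ 2. Therefore the treewidth is 2.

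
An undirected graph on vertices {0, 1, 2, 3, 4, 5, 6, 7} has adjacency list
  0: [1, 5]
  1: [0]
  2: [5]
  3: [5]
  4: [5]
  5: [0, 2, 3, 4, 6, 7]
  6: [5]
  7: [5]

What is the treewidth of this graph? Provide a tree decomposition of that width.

Treewidth 1.
One such decomposition:
Bags: B1 = {5, 6}  B2 = {0, 5}  B3 = {2, 5}  B4 = {0, 1}  B5 = {3, 5}  B6 = {5, 7}  B7 = {4, 5}
Tree: B1–B2, B1–B3, B2–B4, B1–B5, B3–B6, B6–B7

The largest bag has 2 vertices, giving width 1; this decomposition certifies tw(G) ≤ 1. G has an edge, so its treewidth is at least 1. Combining the bounds, tw(G) = 1.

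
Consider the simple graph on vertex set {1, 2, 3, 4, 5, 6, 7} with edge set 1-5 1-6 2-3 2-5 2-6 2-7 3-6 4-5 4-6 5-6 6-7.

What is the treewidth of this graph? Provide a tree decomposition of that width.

Each bag holds 3 vertices, so the decomposition has width 2, which upper-bounds the treewidth. For the lower bound, the 3 vertices {1, 5, 6} are pairwise adjacent, and any tree decomposition puts a clique entirely inside one bag — forcing width ≥ 2. The upper and lower bounds meet at 2, so that is the treewidth.

Treewidth 2.
One optimal decomposition is:
Bags: B1 = {2, 3, 6}  B2 = {2, 5, 6}  B3 = {1, 5, 6}  B4 = {2, 6, 7}  B5 = {4, 5, 6}
Tree: B1–B2, B2–B3, B2–B4, B3–B5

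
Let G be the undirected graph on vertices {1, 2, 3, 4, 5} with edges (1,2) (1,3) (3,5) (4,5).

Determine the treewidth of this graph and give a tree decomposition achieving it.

Every bag has size at most 2, so the width is 2 − 1 = 1 and tw(G) ≤ 1. G has an edge, so its treewidth is at least 1. Combining the bounds, tw(G) = 1.

Treewidth 1.
One optimal decomposition is:
Bags: B1 = {1, 2}  B2 = {1, 3}  B3 = {3, 5}  B4 = {4, 5}
Tree: B1–B2, B2–B3, B3–B4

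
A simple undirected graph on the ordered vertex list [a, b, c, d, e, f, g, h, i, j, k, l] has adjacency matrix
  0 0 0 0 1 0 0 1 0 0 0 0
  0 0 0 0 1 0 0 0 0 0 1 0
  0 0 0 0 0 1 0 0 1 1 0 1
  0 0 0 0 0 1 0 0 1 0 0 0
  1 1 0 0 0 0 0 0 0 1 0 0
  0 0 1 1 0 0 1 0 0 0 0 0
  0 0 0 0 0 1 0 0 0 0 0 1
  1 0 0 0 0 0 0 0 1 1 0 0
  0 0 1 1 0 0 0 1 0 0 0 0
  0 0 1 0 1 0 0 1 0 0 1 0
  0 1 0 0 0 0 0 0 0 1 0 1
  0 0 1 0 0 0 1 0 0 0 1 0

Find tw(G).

3

A width-3 tree decomposition is:
Bags: B1 = {a, b, e, k}  B2 = {a, e, j, k}  B3 = {a, h, j, k}  B4 = {h, j, k, l}  B5 = {c, h, j, l}  B6 = {c, h, i, l}  B7 = {c, g, i, l}  B8 = {c, f, g, i}  B9 = {d, f, g, i}
Tree: B1–B2, B2–B3, B3–B4, B4–B5, B5–B6, B6–B7, B7–B8, B8–B9
The largest bag has 4 vertices, giving width 3; this decomposition certifies tw(G) ≤ 3. For the lower bound: the 4 vertex sets {a,b,e}, {k}, {j}, {c,h,i,l} are disjoint, each induces a connected subgraph, and every pair is joined by at least one edge of G. Contracting each set to a single vertex therefore yields K_{4} as a minor, and since treewidth is minor-monotone, tw(G) ≥ tw(K_{4}) = 3. Combining the bounds, tw(G) = 3.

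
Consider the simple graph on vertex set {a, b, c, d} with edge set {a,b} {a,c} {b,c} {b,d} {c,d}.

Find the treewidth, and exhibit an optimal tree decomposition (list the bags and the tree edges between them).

Each bag holds 3 vertices, so the decomposition has width 2, which upper-bounds the treewidth. Conversely, {b, c, d} is a clique of size 3, and the vertices of any clique must share a bag in every tree decomposition; so some bag has ≥ 3 vertices and tw(G) ≥ 2. The upper and lower bounds meet at 2, so that is the treewidth.

Treewidth 2.
Bags: B1 = {b, c, d}  B2 = {a, b, c}
Tree: B1–B2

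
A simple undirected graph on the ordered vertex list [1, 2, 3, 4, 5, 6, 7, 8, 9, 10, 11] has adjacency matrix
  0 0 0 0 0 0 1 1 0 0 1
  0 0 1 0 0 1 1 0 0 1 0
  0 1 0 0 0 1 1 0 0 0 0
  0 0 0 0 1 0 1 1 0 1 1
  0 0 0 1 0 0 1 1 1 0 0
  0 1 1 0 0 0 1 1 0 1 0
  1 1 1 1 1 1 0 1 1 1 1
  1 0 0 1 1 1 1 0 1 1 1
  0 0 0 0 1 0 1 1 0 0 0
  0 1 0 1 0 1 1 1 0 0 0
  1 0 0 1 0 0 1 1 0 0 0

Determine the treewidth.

A width-3 tree decomposition is:
Bags: B1 = {2, 6, 7, 10}  B2 = {6, 7, 8, 10}  B3 = {4, 7, 8, 10}  B4 = {2, 3, 6, 7}  B5 = {4, 5, 7, 8}  B6 = {4, 7, 8, 11}  B7 = {1, 7, 8, 11}  B8 = {5, 7, 8, 9}
Tree: B1–B2, B2–B3, B1–B4, B3–B5, B5–B6, B6–B7, B5–B8
Each bag holds 4 vertices, so the decomposition has width 3, which upper-bounds the treewidth. On the other hand G contains the 4-clique {1, 7, 8, 11}. A clique must lie in a single bag of any decomposition, so no decomposition can have width below 3. Combining the bounds, tw(G) = 3.

3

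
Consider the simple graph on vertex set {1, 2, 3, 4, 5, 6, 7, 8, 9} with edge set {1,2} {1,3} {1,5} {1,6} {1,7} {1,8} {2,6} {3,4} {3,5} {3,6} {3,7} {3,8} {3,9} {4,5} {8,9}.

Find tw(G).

2

A width-2 tree decomposition is:
Bags: B1 = {1, 3, 6}  B2 = {1, 3, 8}  B3 = {1, 2, 6}  B4 = {1, 3, 5}  B5 = {3, 8, 9}  B6 = {1, 3, 7}  B7 = {3, 4, 5}
Tree: B1–B2, B1–B3, B1–B4, B2–B5, B2–B6, B4–B7
Each bag holds 3 vertices, so the decomposition has width 2, which upper-bounds the treewidth. For the lower bound, the 3 vertices {1, 2, 6} are pairwise adjacent, and any tree decomposition puts a clique entirely inside one bag — forcing width ≥ 2. The upper and lower bounds meet at 2, so that is the treewidth.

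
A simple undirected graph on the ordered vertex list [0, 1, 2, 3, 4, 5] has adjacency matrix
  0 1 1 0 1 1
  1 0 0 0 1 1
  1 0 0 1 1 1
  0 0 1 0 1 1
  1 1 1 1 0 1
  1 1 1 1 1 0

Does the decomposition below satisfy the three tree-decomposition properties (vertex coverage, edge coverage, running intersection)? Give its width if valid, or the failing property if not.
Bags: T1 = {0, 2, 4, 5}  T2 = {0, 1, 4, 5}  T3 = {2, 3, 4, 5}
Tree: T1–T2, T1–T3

Every vertex of G appears in some bag (union = {0, 1, 2, 3, 4, 5}); every edge is covered by a bag; and for each vertex v the set of bags containing v is connected in the bag tree. The decomposition is therefore valid. The largest bag has 4 vertices, so the width is 3.

Yes; width 3.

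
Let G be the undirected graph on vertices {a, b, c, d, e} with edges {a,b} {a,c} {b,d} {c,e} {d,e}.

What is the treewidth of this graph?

2

A width-2 tree decomposition is:
Bags: B1 = {b, d, e}  B2 = {a, b, e}  B3 = {a, c, e}
Tree: B1–B2, B2–B3
The largest bag has 3 vertices, giving width 2; this decomposition certifies tw(G) ≤ 2. Since e–d–b–a–c–e is a cycle in G, G is not acyclic. Forests are exactly the graphs of treewidth ≤ 1, so tw(G) ≥ 2. The upper and lower bounds meet at 2, so that is the treewidth.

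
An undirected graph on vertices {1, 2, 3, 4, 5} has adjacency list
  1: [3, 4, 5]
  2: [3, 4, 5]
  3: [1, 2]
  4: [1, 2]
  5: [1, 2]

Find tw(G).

2

A width-2 tree decomposition is:
Bags: B1 = {1, 2, 3}  B2 = {1, 2, 5}  B3 = {1, 2, 4}
Tree: B1–B2, B2–B3
The largest bag has 3 vertices, giving width 2; this decomposition certifies tw(G) ≤ 2. For the lower bound, G contains the cycle 3–1–5–2–3, so G is not a forest; only forests have treewidth ≤ 1, hence tw(G) ≥ 2. Hence tw(G) = 2 exactly.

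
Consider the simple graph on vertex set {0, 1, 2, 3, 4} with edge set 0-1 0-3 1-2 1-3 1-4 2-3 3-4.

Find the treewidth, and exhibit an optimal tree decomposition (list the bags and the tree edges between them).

Treewidth 2.
One optimal decomposition is:
Bags: B1 = {1, 2, 3}  B2 = {0, 1, 3}  B3 = {1, 3, 4}
Tree: B1–B2, B1–B3

Every bag has size at most 3, so the width is 3 − 1 = 2 and tw(G) ≤ 2. On the other hand G contains the 3-clique {0, 1, 3}. A clique must lie in a single bag of any decomposition, so no decomposition can have width below 2. Combining the bounds, tw(G) = 2.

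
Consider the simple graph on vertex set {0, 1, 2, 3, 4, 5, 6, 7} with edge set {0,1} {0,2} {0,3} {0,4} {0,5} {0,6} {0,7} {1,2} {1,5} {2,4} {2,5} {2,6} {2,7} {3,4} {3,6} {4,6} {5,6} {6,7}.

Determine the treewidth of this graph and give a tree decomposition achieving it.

Treewidth 3.
One optimal decomposition is:
Bags: B1 = {0, 1, 2, 5}  B2 = {0, 2, 5, 6}  B3 = {0, 2, 4, 6}  B4 = {0, 3, 4, 6}  B5 = {0, 2, 6, 7}
Tree: B1–B2, B2–B3, B3–B4, B3–B5

Each bag holds 4 vertices, so the decomposition has width 3, which upper-bounds the treewidth. On the other hand G contains the 4-clique {0, 1, 2, 5}. A clique must lie in a single bag of any decomposition, so no decomposition can have width below 3. Hence tw(G) = 3 exactly.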